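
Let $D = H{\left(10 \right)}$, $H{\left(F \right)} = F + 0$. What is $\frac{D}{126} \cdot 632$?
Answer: $\frac{3160}{63} \approx 50.159$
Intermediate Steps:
$H{\left(F \right)} = F$
$D = 10$
$\frac{D}{126} \cdot 632 = \frac{10}{126} \cdot 632 = 10 \cdot \frac{1}{126} \cdot 632 = \frac{5}{63} \cdot 632 = \frac{3160}{63}$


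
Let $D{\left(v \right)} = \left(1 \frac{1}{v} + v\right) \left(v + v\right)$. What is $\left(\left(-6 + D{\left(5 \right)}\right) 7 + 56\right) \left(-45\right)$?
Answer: $-17010$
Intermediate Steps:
$D{\left(v \right)} = 2 v \left(v + \frac{1}{v}\right)$ ($D{\left(v \right)} = \left(\frac{1}{v} + v\right) 2 v = \left(v + \frac{1}{v}\right) 2 v = 2 v \left(v + \frac{1}{v}\right)$)
$\left(\left(-6 + D{\left(5 \right)}\right) 7 + 56\right) \left(-45\right) = \left(\left(-6 + \left(2 + 2 \cdot 5^{2}\right)\right) 7 + 56\right) \left(-45\right) = \left(\left(-6 + \left(2 + 2 \cdot 25\right)\right) 7 + 56\right) \left(-45\right) = \left(\left(-6 + \left(2 + 50\right)\right) 7 + 56\right) \left(-45\right) = \left(\left(-6 + 52\right) 7 + 56\right) \left(-45\right) = \left(46 \cdot 7 + 56\right) \left(-45\right) = \left(322 + 56\right) \left(-45\right) = 378 \left(-45\right) = -17010$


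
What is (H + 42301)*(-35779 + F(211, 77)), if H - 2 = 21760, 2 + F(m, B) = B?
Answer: -2287305352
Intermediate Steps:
F(m, B) = -2 + B
H = 21762 (H = 2 + 21760 = 21762)
(H + 42301)*(-35779 + F(211, 77)) = (21762 + 42301)*(-35779 + (-2 + 77)) = 64063*(-35779 + 75) = 64063*(-35704) = -2287305352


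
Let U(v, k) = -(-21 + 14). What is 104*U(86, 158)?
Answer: 728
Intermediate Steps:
U(v, k) = 7 (U(v, k) = -1*(-7) = 7)
104*U(86, 158) = 104*7 = 728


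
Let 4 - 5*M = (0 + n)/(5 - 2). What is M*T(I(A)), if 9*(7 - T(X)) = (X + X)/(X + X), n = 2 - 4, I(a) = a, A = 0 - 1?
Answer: 868/135 ≈ 6.4296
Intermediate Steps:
A = -1
n = -2
T(X) = 62/9 (T(X) = 7 - (X + X)/(9*(X + X)) = 7 - 2*X/(9*(2*X)) = 7 - 2*X*1/(2*X)/9 = 7 - ⅑*1 = 7 - ⅑ = 62/9)
M = 14/15 (M = ⅘ - (0 - 2)/(5*(5 - 2)) = ⅘ - (-2)/(5*3) = ⅘ - ⅕*(-⅔) = ⅘ + 2/15 = 14/15 ≈ 0.93333)
M*T(I(A)) = (14/15)*(62/9) = 868/135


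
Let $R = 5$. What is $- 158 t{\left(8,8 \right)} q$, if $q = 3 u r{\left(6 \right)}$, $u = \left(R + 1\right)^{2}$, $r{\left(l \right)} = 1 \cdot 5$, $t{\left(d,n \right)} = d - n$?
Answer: $0$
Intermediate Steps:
$r{\left(l \right)} = 5$
$u = 36$ ($u = \left(5 + 1\right)^{2} = 6^{2} = 36$)
$q = 540$ ($q = 3 \cdot 36 \cdot 5 = 108 \cdot 5 = 540$)
$- 158 t{\left(8,8 \right)} q = - 158 \left(8 - 8\right) 540 = \left(-158\right) 0 \cdot 540 = 0 \cdot 540 = 0$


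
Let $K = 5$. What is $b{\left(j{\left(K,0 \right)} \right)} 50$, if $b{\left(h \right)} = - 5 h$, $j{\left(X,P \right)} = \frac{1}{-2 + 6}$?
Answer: $- \frac{125}{2} \approx -62.5$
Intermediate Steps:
$j{\left(X,P \right)} = \frac{1}{4}$
$b{\left(j{\left(K,0 \right)} \right)} 50 = \left(-5\right) \frac{1}{4} \cdot 50 = \left(- \frac{5}{4}\right) 50 = - \frac{125}{2}$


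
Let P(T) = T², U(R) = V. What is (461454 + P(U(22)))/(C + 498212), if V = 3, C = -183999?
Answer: 461463/314213 ≈ 1.4686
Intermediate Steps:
U(R) = 3
(461454 + P(U(22)))/(C + 498212) = (461454 + 3²)/(-183999 + 498212) = (461454 + 9)/314213 = 461463*(1/314213) = 461463/314213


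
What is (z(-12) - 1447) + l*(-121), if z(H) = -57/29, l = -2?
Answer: -35002/29 ≈ -1207.0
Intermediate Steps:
z(H) = -57/29 (z(H) = -57*1/29 = -57/29)
(z(-12) - 1447) + l*(-121) = (-57/29 - 1447) - 2*(-121) = -42020/29 + 242 = -35002/29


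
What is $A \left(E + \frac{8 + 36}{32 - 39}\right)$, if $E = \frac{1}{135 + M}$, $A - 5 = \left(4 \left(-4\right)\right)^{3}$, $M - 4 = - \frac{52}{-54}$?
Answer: $\frac{679461917}{26453} \approx 25686.0$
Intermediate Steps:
$M = \frac{134}{27}$ ($M = 4 - \frac{52}{-54} = 4 - - \frac{26}{27} = 4 + \frac{26}{27} = \frac{134}{27} \approx 4.963$)
$A = -4091$ ($A = 5 + \left(4 \left(-4\right)\right)^{3} = 5 + \left(-16\right)^{3} = 5 - 4096 = -4091$)
$E = \frac{27}{3779}$ ($E = \frac{1}{135 + \frac{134}{27}} = \frac{1}{\frac{3779}{27}} = \frac{27}{3779} \approx 0.0071447$)
$A \left(E + \frac{8 + 36}{32 - 39}\right) = - 4091 \left(\frac{27}{3779} + \frac{8 + 36}{32 - 39}\right) = - 4091 \left(\frac{27}{3779} + \frac{44}{-7}\right) = - 4091 \left(\frac{27}{3779} + 44 \left(- \frac{1}{7}\right)\right) = - 4091 \left(\frac{27}{3779} - \frac{44}{7}\right) = \left(-4091\right) \left(- \frac{166087}{26453}\right) = \frac{679461917}{26453}$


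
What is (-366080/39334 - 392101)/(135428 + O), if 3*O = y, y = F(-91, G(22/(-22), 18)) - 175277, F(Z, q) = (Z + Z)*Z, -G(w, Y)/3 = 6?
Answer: -7711633407/1622979841 ≈ -4.7515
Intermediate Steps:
G(w, Y) = -18 (G(w, Y) = -3*6 = -18)
F(Z, q) = 2*Z**2 (F(Z, q) = (2*Z)*Z = 2*Z**2)
y = -158715 (y = 2*(-91)**2 - 175277 = 2*8281 - 175277 = 16562 - 175277 = -158715)
O = -52905 (O = (1/3)*(-158715) = -52905)
(-366080/39334 - 392101)/(135428 + O) = (-366080/39334 - 392101)/(135428 - 52905) = (-366080*1/39334 - 392101)/82523 = (-183040/19667 - 392101)*(1/82523) = -7711633407/19667*1/82523 = -7711633407/1622979841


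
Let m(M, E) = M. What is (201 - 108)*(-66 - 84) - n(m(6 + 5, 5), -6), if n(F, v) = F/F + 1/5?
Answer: -69756/5 ≈ -13951.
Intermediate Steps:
n(F, v) = 6/5 (n(F, v) = 1 + 1*(⅕) = 1 + ⅕ = 6/5)
(201 - 108)*(-66 - 84) - n(m(6 + 5, 5), -6) = (201 - 108)*(-66 - 84) - 1*6/5 = 93*(-150) - 6/5 = -13950 - 6/5 = -69756/5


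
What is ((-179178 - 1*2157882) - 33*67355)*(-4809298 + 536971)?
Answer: 19480849846425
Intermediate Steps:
((-179178 - 1*2157882) - 33*67355)*(-4809298 + 536971) = ((-179178 - 2157882) - 2222715)*(-4272327) = (-2337060 - 2222715)*(-4272327) = -4559775*(-4272327) = 19480849846425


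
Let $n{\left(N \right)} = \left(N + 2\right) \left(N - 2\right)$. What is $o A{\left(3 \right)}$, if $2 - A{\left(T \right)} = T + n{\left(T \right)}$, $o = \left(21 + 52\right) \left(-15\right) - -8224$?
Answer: $-42774$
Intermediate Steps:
$n{\left(N \right)} = \left(-2 + N\right) \left(2 + N\right)$ ($n{\left(N \right)} = \left(2 + N\right) \left(-2 + N\right) = \left(-2 + N\right) \left(2 + N\right)$)
$o = 7129$ ($o = 73 \left(-15\right) + 8224 = -1095 + 8224 = 7129$)
$A{\left(T \right)} = 6 - T - T^{2}$ ($A{\left(T \right)} = 2 - \left(T + \left(-4 + T^{2}\right)\right) = 2 - \left(-4 + T + T^{2}\right) = 6 - T - T^{2}$)
$o A{\left(3 \right)} = 7129 \left(6 - 3 - 3^{2}\right) = 7129 \left(6 - 3 - 9\right) = 7129 \left(-6\right) = -42774$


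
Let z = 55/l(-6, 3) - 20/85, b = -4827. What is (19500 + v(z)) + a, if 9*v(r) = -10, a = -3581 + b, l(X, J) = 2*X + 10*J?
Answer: 99818/9 ≈ 11091.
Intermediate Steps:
z = 863/306 (z = 55/(2*(-6) + 10*3) - 20/85 = 55/(-12 + 30) - 20*1/85 = 55/18 - 4/17 = 863/306 ≈ 2.8203)
a = -8408 (a = -3581 - 4827 = -8408)
v(r) = -10/9 (v(r) = (⅑)*(-10) = -10/9)
(19500 + v(z)) + a = (19500 - 10/9) - 8408 = 175490/9 - 8408 = 99818/9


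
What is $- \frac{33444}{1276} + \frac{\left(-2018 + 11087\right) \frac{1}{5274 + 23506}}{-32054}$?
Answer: $- \frac{701194859121}{26752909480} \approx -26.21$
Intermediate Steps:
$- \frac{33444}{1276} + \frac{\left(-2018 + 11087\right) \frac{1}{5274 + 23506}}{-32054} = \left(-33444\right) \frac{1}{1276} + \frac{9069}{28780} \left(- \frac{1}{32054}\right) = - \frac{8361}{319} + 9069 \cdot \frac{1}{28780} \left(- \frac{1}{32054}\right) = - \frac{8361}{319} + \frac{9069}{28780} \left(- \frac{1}{32054}\right) = - \frac{8361}{319} - \frac{9069}{922514120} = - \frac{701194859121}{26752909480}$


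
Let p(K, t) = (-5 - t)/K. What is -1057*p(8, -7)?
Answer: -1057/4 ≈ -264.25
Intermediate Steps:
p(K, t) = (-5 - t)/K
-1057*p(8, -7) = -1057*(-5 - 1*(-7))/8 = -1057*(-5 + 7)/8 = -1057*2/8 = -1057*¼ = -1057/4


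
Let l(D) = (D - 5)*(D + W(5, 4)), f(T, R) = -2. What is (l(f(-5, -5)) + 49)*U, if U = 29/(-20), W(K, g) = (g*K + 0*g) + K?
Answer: 812/5 ≈ 162.40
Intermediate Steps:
W(K, g) = K + K*g (W(K, g) = (K*g + 0) + K = K*g + K = K + K*g)
U = -29/20 (U = 29*(-1/20) = -29/20 ≈ -1.4500)
l(D) = (-5 + D)*(25 + D) (l(D) = (D - 5)*(D + 5*(1 + 4)) = (-5 + D)*(D + 5*5) = (-5 + D)*(D + 25) = (-5 + D)*(25 + D))
(l(f(-5, -5)) + 49)*U = ((-125 + (-2)**2 + 20*(-2)) + 49)*(-29/20) = ((-125 + 4 - 40) + 49)*(-29/20) = (-161 + 49)*(-29/20) = -112*(-29/20) = 812/5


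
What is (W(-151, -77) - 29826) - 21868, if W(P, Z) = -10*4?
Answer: -51734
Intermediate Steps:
W(P, Z) = -40
(W(-151, -77) - 29826) - 21868 = (-40 - 29826) - 21868 = -29866 - 21868 = -51734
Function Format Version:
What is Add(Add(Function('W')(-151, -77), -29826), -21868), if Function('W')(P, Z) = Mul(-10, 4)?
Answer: -51734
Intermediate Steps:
Function('W')(P, Z) = -40
Add(Add(Function('W')(-151, -77), -29826), -21868) = Add(Add(-40, -29826), -21868) = Add(-29866, -21868) = -51734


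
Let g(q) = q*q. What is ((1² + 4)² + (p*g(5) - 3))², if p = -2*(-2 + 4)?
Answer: 6084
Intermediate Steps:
g(q) = q²
p = -4 (p = -2*2 = -4)
((1² + 4)² + (p*g(5) - 3))² = ((1² + 4)² + (-4*5² - 3))² = ((1 + 4)² + (-4*25 - 3))² = (5² + (-100 - 3))² = (25 - 103)² = (-78)² = 6084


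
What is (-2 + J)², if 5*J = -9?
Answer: 361/25 ≈ 14.440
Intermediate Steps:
J = -9/5 (J = (⅕)*(-9) = -9/5 ≈ -1.8000)
(-2 + J)² = (-2 - 9/5)² = (-19/5)² = 361/25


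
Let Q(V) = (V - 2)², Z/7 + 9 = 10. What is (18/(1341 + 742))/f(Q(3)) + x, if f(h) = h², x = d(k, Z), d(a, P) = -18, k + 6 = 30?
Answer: -37476/2083 ≈ -17.991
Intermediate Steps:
Z = 7 (Z = -63 + 7*10 = -63 + 70 = 7)
k = 24 (k = -6 + 30 = 24)
Q(V) = (-2 + V)²
x = -18
(18/(1341 + 742))/f(Q(3)) + x = (18/(1341 + 742))/(((-2 + 3)²)²) - 18 = (18/2083)/((1²)²) - 18 = (18*(1/2083))/(1²) - 18 = (18/2083)/1 - 18 = (18/2083)*1 - 18 = 18/2083 - 18 = -37476/2083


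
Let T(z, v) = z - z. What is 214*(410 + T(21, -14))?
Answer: 87740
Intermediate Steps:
T(z, v) = 0
214*(410 + T(21, -14)) = 214*(410 + 0) = 214*410 = 87740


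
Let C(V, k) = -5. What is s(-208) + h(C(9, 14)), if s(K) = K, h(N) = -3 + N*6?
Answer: -241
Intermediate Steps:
h(N) = -3 + 6*N
s(-208) + h(C(9, 14)) = -208 + (-3 + 6*(-5)) = -208 + (-3 - 30) = -208 - 33 = -241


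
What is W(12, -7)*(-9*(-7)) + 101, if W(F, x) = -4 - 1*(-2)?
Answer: -25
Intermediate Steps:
W(F, x) = -2 (W(F, x) = -4 + 2 = -2)
W(12, -7)*(-9*(-7)) + 101 = -(-18)*(-7) + 101 = -2*63 + 101 = -126 + 101 = -25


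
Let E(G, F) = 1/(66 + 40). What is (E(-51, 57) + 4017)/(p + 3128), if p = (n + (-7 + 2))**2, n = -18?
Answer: 425803/387642 ≈ 1.0984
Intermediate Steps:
E(G, F) = 1/106
p = 529 (p = (-18 + (-7 + 2))**2 = (-18 - 5)**2 = (-23)**2 = 529)
(E(-51, 57) + 4017)/(p + 3128) = (1/106 + 4017)/(529 + 3128) = (425803/106)/3657 = (425803/106)*(1/3657) = 425803/387642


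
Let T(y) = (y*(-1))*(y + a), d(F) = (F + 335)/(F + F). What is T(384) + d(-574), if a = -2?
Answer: -168397585/1148 ≈ -1.4669e+5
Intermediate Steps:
d(F) = (335 + F)/(2*F) (d(F) = (335 + F)/((2*F)) = (335 + F)*(1/(2*F)) = (335 + F)/(2*F))
T(y) = -y*(-2 + y) (T(y) = (y*(-1))*(y - 2) = (-y)*(-2 + y) = -y*(-2 + y))
T(384) + d(-574) = 384*(2 - 1*384) + (½)*(335 - 574)/(-574) = 384*(2 - 384) + (½)*(-1/574)*(-239) = 384*(-382) + 239/1148 = -146688 + 239/1148 = -168397585/1148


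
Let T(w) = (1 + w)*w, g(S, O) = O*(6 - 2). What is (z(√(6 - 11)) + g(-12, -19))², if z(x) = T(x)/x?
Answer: (75 - I*√5)² ≈ 5620.0 - 335.41*I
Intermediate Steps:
g(S, O) = 4*O (g(S, O) = O*4 = 4*O)
T(w) = w*(1 + w)
z(x) = 1 + x (z(x) = (x*(1 + x))/x = 1 + x)
(z(√(6 - 11)) + g(-12, -19))² = ((1 + √(6 - 11)) + 4*(-19))² = ((1 + √(-5)) - 76)² = ((1 + I*√5) - 76)² = (-75 + I*√5)²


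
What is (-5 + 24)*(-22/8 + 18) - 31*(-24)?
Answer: 4135/4 ≈ 1033.8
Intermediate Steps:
(-5 + 24)*(-22/8 + 18) - 31*(-24) = 19*(-22*⅛ + 18) + 744 = 19*(-11/4 + 18) + 744 = 19*(61/4) + 744 = 1159/4 + 744 = 4135/4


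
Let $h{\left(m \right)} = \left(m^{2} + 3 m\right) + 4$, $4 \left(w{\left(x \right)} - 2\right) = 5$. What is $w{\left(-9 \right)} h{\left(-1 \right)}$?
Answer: $\frac{13}{2} \approx 6.5$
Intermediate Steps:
$w{\left(x \right)} = \frac{13}{4}$ ($w{\left(x \right)} = 2 + \frac{1}{4} \cdot 5 = 2 + \frac{5}{4} = \frac{13}{4}$)
$h{\left(m \right)} = 4 + m^{2} + 3 m$
$w{\left(-9 \right)} h{\left(-1 \right)} = \frac{13 \left(4 + \left(-1\right)^{2} + 3 \left(-1\right)\right)}{4} = \frac{13 \left(4 + 1 - 3\right)}{4} = \frac{13}{4} \cdot 2 = \frac{13}{2}$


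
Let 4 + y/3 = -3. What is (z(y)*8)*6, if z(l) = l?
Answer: -1008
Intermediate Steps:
y = -21 (y = -12 + 3*(-3) = -12 - 9 = -21)
(z(y)*8)*6 = -21*8*6 = -168*6 = -1008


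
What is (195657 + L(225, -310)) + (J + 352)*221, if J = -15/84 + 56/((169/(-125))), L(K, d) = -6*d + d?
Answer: 96753271/364 ≈ 2.6581e+5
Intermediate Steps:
L(K, d) = -5*d
J = -196845/4732 (J = -15*1/84 + 56/((169*(-1/125))) = -5/28 + 56/(-169/125) = -5/28 + 56*(-125/169) = -5/28 - 7000/169 = -196845/4732 ≈ -41.599)
(195657 + L(225, -310)) + (J + 352)*221 = (195657 - 5*(-310)) + (-196845/4732 + 352)*221 = (195657 + 1550) + (1468819/4732)*221 = 197207 + 24969923/364 = 96753271/364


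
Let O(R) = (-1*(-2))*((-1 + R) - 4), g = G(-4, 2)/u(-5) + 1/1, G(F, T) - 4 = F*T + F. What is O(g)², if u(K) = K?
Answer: 576/25 ≈ 23.040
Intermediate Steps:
G(F, T) = 4 + F + F*T (G(F, T) = 4 + (F*T + F) = 4 + (F + F*T) = 4 + F + F*T)
g = 13/5 (g = (4 - 4 - 4*2)/(-5) + 1/1 = (4 - 4 - 8)*(-⅕) + 1*1 = -8*(-⅕) + 1 = 8/5 + 1 = 13/5 ≈ 2.6000)
O(R) = -10 + 2*R (O(R) = 2*(-5 + R) = -10 + 2*R)
O(g)² = (-10 + 2*(13/5))² = (-10 + 26/5)² = (-24/5)² = 576/25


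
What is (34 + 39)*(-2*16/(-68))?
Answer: 584/17 ≈ 34.353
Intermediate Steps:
(34 + 39)*(-2*16/(-68)) = 73*(-32*(-1/68)) = 73*(8/17) = 584/17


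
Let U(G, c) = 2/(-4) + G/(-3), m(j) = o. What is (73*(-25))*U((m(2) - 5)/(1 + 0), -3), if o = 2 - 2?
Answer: -12775/6 ≈ -2129.2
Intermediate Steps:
o = 0
m(j) = 0
U(G, c) = -½ - G/3 (U(G, c) = 2*(-¼) + G*(-⅓) = -½ - G/3)
(73*(-25))*U((m(2) - 5)/(1 + 0), -3) = (73*(-25))*(-½ - (0 - 5)/(3*(1 + 0))) = -1825*(-½ - (-5)/(3*1)) = -1825*(-½ - (-5)/3) = -1825*(-½ - ⅓*(-5)) = -1825*(-½ + 5/3) = -1825*7/6 = -12775/6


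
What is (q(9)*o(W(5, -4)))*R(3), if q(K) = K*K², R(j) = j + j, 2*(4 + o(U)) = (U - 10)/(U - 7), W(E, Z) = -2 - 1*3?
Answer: -59049/4 ≈ -14762.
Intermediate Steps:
W(E, Z) = -5 (W(E, Z) = -2 - 3 = -5)
o(U) = -4 + (-10 + U)/(2*(-7 + U)) (o(U) = -4 + ((U - 10)/(U - 7))/2 = -4 + ((-10 + U)/(-7 + U))/2 = -4 + (-10 + U)/(2*(-7 + U)))
R(j) = 2*j
q(K) = K³
(q(9)*o(W(5, -4)))*R(3) = (9³*((46 - 7*(-5))/(2*(-7 - 5))))*(2*3) = (729*((½)*(46 + 35)/(-12)))*6 = (729*((½)*(-1/12)*81))*6 = (729*(-27/8))*6 = -19683/8*6 = -59049/4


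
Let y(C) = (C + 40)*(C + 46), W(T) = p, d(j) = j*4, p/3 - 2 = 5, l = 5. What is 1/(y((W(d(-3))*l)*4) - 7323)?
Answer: 1/207037 ≈ 4.8301e-6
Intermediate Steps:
p = 21 (p = 6 + 3*5 = 6 + 15 = 21)
d(j) = 4*j
W(T) = 21
y(C) = (40 + C)*(46 + C)
1/(y((W(d(-3))*l)*4) - 7323) = 1/((1840 + ((21*5)*4)² + 86*((21*5)*4)) - 7323) = 1/((1840 + (105*4)² + 86*(105*4)) - 7323) = 1/((1840 + 420² + 86*420) - 7323) = 1/((1840 + 176400 + 36120) - 7323) = 1/(214360 - 7323) = 1/207037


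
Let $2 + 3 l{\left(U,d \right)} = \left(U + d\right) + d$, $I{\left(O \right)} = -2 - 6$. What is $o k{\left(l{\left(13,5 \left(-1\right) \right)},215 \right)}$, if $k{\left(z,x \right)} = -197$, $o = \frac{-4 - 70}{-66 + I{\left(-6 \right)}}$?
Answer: $-197$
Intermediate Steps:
$I{\left(O \right)} = -8$ ($I{\left(O \right)} = -2 - 6 = -8$)
$o = 1$ ($o = \frac{-4 - 70}{-66 - 8} = - \frac{74}{-74} = \left(-74\right) \left(- \frac{1}{74}\right) = 1$)
$l{\left(U,d \right)} = - \frac{2}{3} + \frac{U}{3} + \frac{2 d}{3}$ ($l{\left(U,d \right)} = - \frac{2}{3} + \frac{\left(U + d\right) + d}{3} = - \frac{2}{3} + \frac{U + 2 d}{3} = - \frac{2}{3} + \left(\frac{U}{3} + \frac{2 d}{3}\right) = - \frac{2}{3} + \frac{U}{3} + \frac{2 d}{3}$)
$o k{\left(l{\left(13,5 \left(-1\right) \right)},215 \right)} = 1 \left(-197\right) = -197$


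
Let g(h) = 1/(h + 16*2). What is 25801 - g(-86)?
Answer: 1393255/54 ≈ 25801.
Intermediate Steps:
g(h) = 1/(32 + h) (g(h) = 1/(h + 32) = 1/(32 + h))
25801 - g(-86) = 25801 - 1/(32 - 86) = 25801 - 1/(-54) = 25801 - 1*(-1/54) = 25801 + 1/54 = 1393255/54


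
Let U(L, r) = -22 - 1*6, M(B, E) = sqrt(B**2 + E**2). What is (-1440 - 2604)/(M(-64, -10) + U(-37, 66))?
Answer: -28308/853 - 2022*sqrt(1049)/853 ≈ -109.96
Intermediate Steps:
U(L, r) = -28 (U(L, r) = -22 - 6 = -28)
(-1440 - 2604)/(M(-64, -10) + U(-37, 66)) = (-1440 - 2604)/(sqrt((-64)**2 + (-10)**2) - 28) = -4044/(sqrt(4096 + 100) - 28) = -4044/(sqrt(4196) - 28) = -4044/(2*sqrt(1049) - 28) = -4044/(-28 + 2*sqrt(1049))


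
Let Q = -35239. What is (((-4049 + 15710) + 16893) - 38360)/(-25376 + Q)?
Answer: 9806/60615 ≈ 0.16178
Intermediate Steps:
(((-4049 + 15710) + 16893) - 38360)/(-25376 + Q) = (((-4049 + 15710) + 16893) - 38360)/(-25376 - 35239) = ((11661 + 16893) - 38360)/(-60615) = (28554 - 38360)*(-1/60615) = -9806*(-1/60615) = 9806/60615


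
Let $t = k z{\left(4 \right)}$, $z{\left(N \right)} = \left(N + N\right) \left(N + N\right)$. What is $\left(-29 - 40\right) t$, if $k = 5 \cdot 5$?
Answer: $-110400$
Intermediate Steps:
$z{\left(N \right)} = 4 N^{2}$ ($z{\left(N \right)} = 2 N 2 N = 4 N^{2}$)
$k = 25$
$t = 1600$ ($t = 25 \cdot 4 \cdot 4^{2} = 25 \cdot 4 \cdot 16 = 25 \cdot 64 = 1600$)
$\left(-29 - 40\right) t = \left(-29 - 40\right) 1600 = \left(-69\right) 1600 = -110400$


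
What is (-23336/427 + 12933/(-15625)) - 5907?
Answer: -39780913016/6671875 ≈ -5962.5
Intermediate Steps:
(-23336/427 + 12933/(-15625)) - 5907 = (-23336*1/427 + 12933*(-1/15625)) - 5907 = (-23336/427 - 12933/15625) - 5907 = -370147391/6671875 - 5907 = -39780913016/6671875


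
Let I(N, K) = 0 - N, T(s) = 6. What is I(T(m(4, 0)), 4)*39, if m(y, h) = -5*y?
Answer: -234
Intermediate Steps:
I(N, K) = -N
I(T(m(4, 0)), 4)*39 = -1*6*39 = -6*39 = -234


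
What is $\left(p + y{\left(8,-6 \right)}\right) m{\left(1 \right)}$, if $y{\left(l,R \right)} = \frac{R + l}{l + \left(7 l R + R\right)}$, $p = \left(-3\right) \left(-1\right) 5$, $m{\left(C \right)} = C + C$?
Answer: $\frac{5008}{167} \approx 29.988$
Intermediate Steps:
$m{\left(C \right)} = 2 C$
$p = 15$ ($p = 3 \cdot 5 = 15$)
$y{\left(l,R \right)} = \frac{R + l}{R + l + 7 R l}$ ($y{\left(l,R \right)} = \frac{R + l}{l + \left(7 R l + R\right)} = \frac{R + l}{l + \left(R + 7 R l\right)} = \frac{R + l}{R + l + 7 R l}$)
$\left(p + y{\left(8,-6 \right)}\right) m{\left(1 \right)} = \left(15 + \frac{-6 + 8}{-6 + 8 + 7 \left(-6\right) 8}\right) 2 \cdot 1 = \left(15 + \frac{1}{-6 + 8 - 336} \cdot 2\right) 2 = \left(15 + \frac{1}{-334} \cdot 2\right) 2 = \left(15 - \frac{1}{167}\right) 2 = \frac{2504}{167} \cdot 2 = \frac{5008}{167}$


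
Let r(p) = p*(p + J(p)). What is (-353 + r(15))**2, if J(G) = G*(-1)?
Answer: 124609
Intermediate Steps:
J(G) = -G
r(p) = 0 (r(p) = p*(p - p) = p*0 = 0)
(-353 + r(15))**2 = (-353 + 0)**2 = (-353)**2 = 124609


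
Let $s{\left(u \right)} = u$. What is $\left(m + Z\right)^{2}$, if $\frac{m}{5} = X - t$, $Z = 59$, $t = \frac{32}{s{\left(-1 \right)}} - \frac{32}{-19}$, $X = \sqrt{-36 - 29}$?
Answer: $\frac{15421376}{361} + \frac{40010 i \sqrt{65}}{19} \approx 42719.0 + 16977.0 i$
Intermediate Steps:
$X = i \sqrt{65}$ ($X = \sqrt{-65} = i \sqrt{65} \approx 8.0623 i$)
$t = - \frac{576}{19}$ ($t = \frac{32}{-1} - \frac{32}{-19} = 32 \left(-1\right) - - \frac{32}{19} = -32 + \frac{32}{19} = - \frac{576}{19} \approx -30.316$)
$m = \frac{2880}{19} + 5 i \sqrt{65}$ ($m = 5 \left(i \sqrt{65} - - \frac{576}{19}\right) = 5 \left(i \sqrt{65} + \frac{576}{19}\right) = 5 \left(\frac{576}{19} + i \sqrt{65}\right) = \frac{2880}{19} + 5 i \sqrt{65} \approx 151.58 + 40.311 i$)
$\left(m + Z\right)^{2} = \left(\left(\frac{2880}{19} + 5 i \sqrt{65}\right) + 59\right)^{2} = \left(\frac{4001}{19} + 5 i \sqrt{65}\right)^{2}$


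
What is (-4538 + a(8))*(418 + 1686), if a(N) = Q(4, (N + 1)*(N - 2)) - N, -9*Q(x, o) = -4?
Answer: -86074640/9 ≈ -9.5638e+6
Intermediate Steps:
Q(x, o) = 4/9 (Q(x, o) = -⅑*(-4) = 4/9)
a(N) = 4/9 - N
(-4538 + a(8))*(418 + 1686) = (-4538 + (4/9 - 1*8))*(418 + 1686) = (-4538 + (4/9 - 8))*2104 = (-4538 - 68/9)*2104 = -40910/9*2104 = -86074640/9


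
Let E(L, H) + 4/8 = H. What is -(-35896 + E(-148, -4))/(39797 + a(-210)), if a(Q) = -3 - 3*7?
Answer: 71801/79546 ≈ 0.90263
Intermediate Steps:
E(L, H) = -½ + H
a(Q) = -24 (a(Q) = -3 - 21 = -24)
-(-35896 + E(-148, -4))/(39797 + a(-210)) = -(-35896 + (-½ - 4))/(39797 - 24) = -(-35896 - 9/2)/39773 = -(-71801)/(2*39773) = -1*(-71801/79546) = 71801/79546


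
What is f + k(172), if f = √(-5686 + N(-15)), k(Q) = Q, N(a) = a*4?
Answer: 172 + 13*I*√34 ≈ 172.0 + 75.802*I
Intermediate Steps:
N(a) = 4*a
f = 13*I*√34 (f = √(-5686 + 4*(-15)) = √(-5686 - 60) = √(-5746) = 13*I*√34 ≈ 75.802*I)
f + k(172) = 13*I*√34 + 172 = 172 + 13*I*√34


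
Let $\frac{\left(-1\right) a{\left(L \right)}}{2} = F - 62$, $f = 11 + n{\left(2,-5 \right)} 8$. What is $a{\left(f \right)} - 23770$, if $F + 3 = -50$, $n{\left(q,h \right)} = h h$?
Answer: $-23540$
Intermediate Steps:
$n{\left(q,h \right)} = h^{2}$
$F = -53$ ($F = -3 - 50 = -53$)
$f = 211$ ($f = 11 + \left(-5\right)^{2} \cdot 8 = 11 + 25 \cdot 8 = 11 + 200 = 211$)
$a{\left(L \right)} = 230$ ($a{\left(L \right)} = - 2 \left(-53 - 62\right) = \left(-2\right) \left(-115\right) = 230$)
$a{\left(f \right)} - 23770 = 230 - 23770 = -23540$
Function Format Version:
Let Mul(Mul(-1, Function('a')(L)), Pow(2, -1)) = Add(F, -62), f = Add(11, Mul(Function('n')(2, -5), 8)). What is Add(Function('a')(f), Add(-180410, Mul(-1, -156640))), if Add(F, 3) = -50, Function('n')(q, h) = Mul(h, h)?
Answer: -23540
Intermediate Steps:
Function('n')(q, h) = Pow(h, 2)
F = -53 (F = Add(-3, -50) = -53)
f = 211 (f = Add(11, Mul(Pow(-5, 2), 8)) = Add(11, Mul(25, 8)) = Add(11, 200) = 211)
Function('a')(L) = 230 (Function('a')(L) = Mul(-2, Add(-53, -62)) = Mul(-2, -115) = 230)
Add(Function('a')(f), Add(-180410, Mul(-1, -156640))) = Add(230, Add(-180410, Mul(-1, -156640))) = Add(230, Add(-180410, 156640)) = Add(230, -23770) = -23540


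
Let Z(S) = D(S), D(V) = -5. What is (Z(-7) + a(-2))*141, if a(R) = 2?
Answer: -423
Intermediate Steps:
Z(S) = -5
(Z(-7) + a(-2))*141 = (-5 + 2)*141 = -3*141 = -423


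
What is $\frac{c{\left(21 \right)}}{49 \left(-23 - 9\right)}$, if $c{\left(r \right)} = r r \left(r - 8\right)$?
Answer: $- \frac{117}{32} \approx -3.6563$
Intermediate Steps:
$c{\left(r \right)} = r^{2} \left(-8 + r\right)$ ($c{\left(r \right)} = r r \left(-8 + r\right) = r^{2} \left(-8 + r\right)$)
$\frac{c{\left(21 \right)}}{49 \left(-23 - 9\right)} = \frac{21^{2} \left(-8 + 21\right)}{49 \left(-23 - 9\right)} = \frac{441 \cdot 13}{49 \left(-32\right)} = \frac{5733}{-1568} = 5733 \left(- \frac{1}{1568}\right) = - \frac{117}{32}$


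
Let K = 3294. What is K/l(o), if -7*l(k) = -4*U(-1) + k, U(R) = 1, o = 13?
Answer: -2562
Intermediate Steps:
l(k) = 4/7 - k/7 (l(k) = -(-4*1 + k)/7 = -(-4 + k)/7 = 4/7 - k/7)
K/l(o) = 3294/(4/7 - ⅐*13) = 3294/(4/7 - 13/7) = 3294/(-9/7) = 3294*(-7/9) = -2562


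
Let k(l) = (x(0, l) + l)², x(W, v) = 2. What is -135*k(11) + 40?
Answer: -22775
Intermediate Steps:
k(l) = (2 + l)²
-135*k(11) + 40 = -135*(2 + 11)² + 40 = -135*13² + 40 = -135*169 + 40 = -22815 + 40 = -22775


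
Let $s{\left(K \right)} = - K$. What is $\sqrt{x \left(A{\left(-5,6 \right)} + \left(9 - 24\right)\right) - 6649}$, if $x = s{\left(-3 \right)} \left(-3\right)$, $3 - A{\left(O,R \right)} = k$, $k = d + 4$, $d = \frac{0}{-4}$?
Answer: $i \sqrt{6505} \approx 80.654 i$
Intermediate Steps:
$d = 0$ ($d = 0 \left(- \frac{1}{4}\right) = 0$)
$k = 4$ ($k = 0 + 4 = 4$)
$A{\left(O,R \right)} = -1$ ($A{\left(O,R \right)} = 3 - 4 = -1$)
$x = -9$ ($x = \left(-1\right) \left(-3\right) \left(-3\right) = 3 \left(-3\right) = -9$)
$\sqrt{x \left(A{\left(-5,6 \right)} + \left(9 - 24\right)\right) - 6649} = \sqrt{- 9 \left(-1 + \left(9 - 24\right)\right) - 6649} = \sqrt{- 9 \left(-1 - 15\right) - 6649} = \sqrt{\left(-9\right) \left(-16\right) - 6649} = \sqrt{144 - 6649} = \sqrt{-6505} = i \sqrt{6505}$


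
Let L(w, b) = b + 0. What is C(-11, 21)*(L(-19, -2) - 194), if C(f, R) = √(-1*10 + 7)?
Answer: -196*I*√3 ≈ -339.48*I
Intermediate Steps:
C(f, R) = I*√3 (C(f, R) = √(-10 + 7) = √(-3) = I*√3)
L(w, b) = b
C(-11, 21)*(L(-19, -2) - 194) = (I*√3)*(-2 - 194) = (I*√3)*(-196) = -196*I*√3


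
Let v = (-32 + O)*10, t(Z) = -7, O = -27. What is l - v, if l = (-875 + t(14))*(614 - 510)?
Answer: -91138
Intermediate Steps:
l = -91728 (l = (-875 - 7)*(614 - 510) = -882*104 = -91728)
v = -590 (v = (-32 - 27)*10 = -59*10 = -590)
l - v = -91728 - 1*(-590) = -91728 + 590 = -91138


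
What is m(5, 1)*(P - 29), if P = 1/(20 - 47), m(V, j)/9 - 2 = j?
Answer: -784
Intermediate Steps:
m(V, j) = 18 + 9*j
P = -1/27 (P = 1/(-27) = -1/27 ≈ -0.037037)
m(5, 1)*(P - 29) = (18 + 9*1)*(-1/27 - 29) = (18 + 9)*(-784/27) = 27*(-784/27) = -784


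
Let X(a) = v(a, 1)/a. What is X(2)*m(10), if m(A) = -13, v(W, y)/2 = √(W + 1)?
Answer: -13*√3 ≈ -22.517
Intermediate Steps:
v(W, y) = 2*√(1 + W) (v(W, y) = 2*√(W + 1) = 2*√(1 + W))
X(a) = 2*√(1 + a)/a (X(a) = (2*√(1 + a))/a = 2*√(1 + a)/a)
X(2)*m(10) = (2*√(1 + 2)/2)*(-13) = (2*(½)*√3)*(-13) = √3*(-13) = -13*√3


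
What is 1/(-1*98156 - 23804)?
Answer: -1/121960 ≈ -8.1994e-6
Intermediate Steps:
1/(-1*98156 - 23804) = 1/(-98156 - 23804) = 1/(-121960) = -1/121960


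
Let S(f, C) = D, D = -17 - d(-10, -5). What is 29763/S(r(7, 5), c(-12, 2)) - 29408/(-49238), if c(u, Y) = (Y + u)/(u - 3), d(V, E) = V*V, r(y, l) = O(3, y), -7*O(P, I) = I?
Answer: -81223881/320047 ≈ -253.79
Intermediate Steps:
O(P, I) = -I/7
r(y, l) = -y/7
d(V, E) = V²
c(u, Y) = (Y + u)/(-3 + u)
D = -117 (D = -17 - 1*(-10)² = -17 - 1*100 = -17 - 100 = -117)
S(f, C) = -117
29763/S(r(7, 5), c(-12, 2)) - 29408/(-49238) = 29763/(-117) - 29408/(-49238) = 29763*(-1/117) - 29408*(-1/49238) = -3307/13 + 14704/24619 = -81223881/320047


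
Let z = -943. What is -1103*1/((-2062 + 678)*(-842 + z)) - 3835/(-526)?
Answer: 4736778611/649725720 ≈ 7.2904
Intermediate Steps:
-1103*1/((-2062 + 678)*(-842 + z)) - 3835/(-526) = -1103*1/((-2062 + 678)*(-842 - 943)) - 3835/(-526) = -1103/((-1384*(-1785))) - 3835*(-1/526) = -1103/2470440 + 3835/526 = 4736778611/649725720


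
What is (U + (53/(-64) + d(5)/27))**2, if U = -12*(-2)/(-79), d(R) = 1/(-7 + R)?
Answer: 24664388401/18635526144 ≈ 1.3235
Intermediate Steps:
U = -24/79 (U = 24*(-1/79) = -24/79 ≈ -0.30380)
(U + (53/(-64) + d(5)/27))**2 = (-24/79 + (53/(-64) + 1/((-7 + 5)*27)))**2 = (-24/79 + (53*(-1/64) + (1/27)/(-2)))**2 = (-24/79 + (-53/64 - 1/2*1/27))**2 = (-24/79 + (-53/64 - 1/54))**2 = (-24/79 - 1463/1728)**2 = (-157049/136512)**2 = 24664388401/18635526144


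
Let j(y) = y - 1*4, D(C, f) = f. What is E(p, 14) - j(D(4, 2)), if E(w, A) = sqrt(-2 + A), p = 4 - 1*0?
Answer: 2 + 2*sqrt(3) ≈ 5.4641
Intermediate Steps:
p = 4 (p = 4 + 0 = 4)
j(y) = -4 + y (j(y) = y - 4 = -4 + y)
E(p, 14) - j(D(4, 2)) = sqrt(-2 + 14) - (-4 + 2) = sqrt(12) - 1*(-2) = 2*sqrt(3) + 2 = 2 + 2*sqrt(3)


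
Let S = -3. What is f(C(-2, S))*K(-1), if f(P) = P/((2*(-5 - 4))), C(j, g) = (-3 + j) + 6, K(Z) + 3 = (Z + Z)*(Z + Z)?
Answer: -1/18 ≈ -0.055556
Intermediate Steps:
K(Z) = -3 + 4*Z² (K(Z) = -3 + (Z + Z)*(Z + Z) = -3 + (2*Z)*(2*Z) = -3 + 4*Z²)
C(j, g) = 3 + j
f(P) = -P/18 (f(P) = P/((2*(-9))) = P/(-18) = P*(-1/18) = -P/18)
f(C(-2, S))*K(-1) = (-(3 - 2)/18)*(-3 + 4*(-1)²) = (-1/18*1)*(-3 + 4*1) = -(-3 + 4)/18 = -1/18*1 = -1/18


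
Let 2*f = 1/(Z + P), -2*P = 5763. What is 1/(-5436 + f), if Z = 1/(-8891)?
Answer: -51238835/278534315951 ≈ -0.00018396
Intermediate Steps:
P = -5763/2 (P = -½*5763 = -5763/2 ≈ -2881.5)
Z = -1/8891 ≈ -0.00011247
f = -8891/51238835 (f = 1/(2*(-1/8891 - 5763/2)) = 1/(2*(-51238835/17782)) = (½)*(-17782/51238835) = -8891/51238835 ≈ -0.00017352)
1/(-5436 + f) = 1/(-5436 - 8891/51238835) = 1/(-278534315951/51238835) = -51238835/278534315951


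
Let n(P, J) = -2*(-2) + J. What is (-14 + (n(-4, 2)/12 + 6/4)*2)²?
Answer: 100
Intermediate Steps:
n(P, J) = 4 + J
(-14 + (n(-4, 2)/12 + 6/4)*2)² = (-14 + ((4 + 2)/12 + 6/4)*2)² = (-14 + (6*(1/12) + 6*(¼))*2)² = (-14 + (½ + 3/2)*2)² = (-14 + 2*2)² = (-14 + 4)² = (-10)² = 100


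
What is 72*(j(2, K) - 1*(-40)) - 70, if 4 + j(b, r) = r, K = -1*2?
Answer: 2378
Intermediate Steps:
K = -2
j(b, r) = -4 + r
72*(j(2, K) - 1*(-40)) - 70 = 72*((-4 - 2) - 1*(-40)) - 70 = 72*(-6 + 40) - 70 = 72*34 - 70 = 2448 - 70 = 2378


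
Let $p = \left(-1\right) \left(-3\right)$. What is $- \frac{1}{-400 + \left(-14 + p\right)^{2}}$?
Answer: $\frac{1}{279} \approx 0.0035842$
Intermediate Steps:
$p = 3$
$- \frac{1}{-400 + \left(-14 + p\right)^{2}} = - \frac{1}{-400 + \left(-14 + 3\right)^{2}} = - \frac{1}{-400 + \left(-11\right)^{2}} = - \frac{1}{-400 + 121} = - \frac{1}{-279} = \left(-1\right) \left(- \frac{1}{279}\right) = \frac{1}{279}$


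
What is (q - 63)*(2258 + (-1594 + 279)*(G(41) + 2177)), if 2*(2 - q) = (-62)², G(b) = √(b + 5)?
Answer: 5672365551 + 2607645*√46 ≈ 5.6900e+9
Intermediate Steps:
G(b) = √(5 + b)
q = -1920 (q = 2 - ½*(-62)² = 2 - ½*3844 = 2 - 1922 = -1920)
(q - 63)*(2258 + (-1594 + 279)*(G(41) + 2177)) = (-1920 - 63)*(2258 + (-1594 + 279)*(√(5 + 41) + 2177)) = -1983*(2258 - 1315*(√46 + 2177)) = -1983*(2258 - 1315*(2177 + √46)) = -1983*(2258 + (-2862755 - 1315*√46)) = -1983*(-2860497 - 1315*√46) = 5672365551 + 2607645*√46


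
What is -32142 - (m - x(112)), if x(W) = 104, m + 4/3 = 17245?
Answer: -147845/3 ≈ -49282.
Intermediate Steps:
m = 51731/3 (m = -4/3 + 17245 = 51731/3 ≈ 17244.)
-32142 - (m - x(112)) = -32142 - (51731/3 - 1*104) = -32142 - (51731/3 - 104) = -32142 - 1*51419/3 = -32142 - 51419/3 = -147845/3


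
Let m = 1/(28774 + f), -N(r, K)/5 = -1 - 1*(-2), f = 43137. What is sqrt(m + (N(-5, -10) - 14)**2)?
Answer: 8*sqrt(29168755553)/71911 ≈ 19.000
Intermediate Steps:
N(r, K) = -5 (N(r, K) = -5*(-1 - 1*(-2)) = -5*(-1 + 2) = -5*1 = -5)
m = 1/71911 (m = 1/(28774 + 43137) = 1/71911 ≈ 1.3906e-5)
sqrt(m + (N(-5, -10) - 14)**2) = sqrt(1/71911 + (-5 - 14)**2) = sqrt(1/71911 + (-19)**2) = sqrt(1/71911 + 361) = sqrt(25959872/71911) = 8*sqrt(29168755553)/71911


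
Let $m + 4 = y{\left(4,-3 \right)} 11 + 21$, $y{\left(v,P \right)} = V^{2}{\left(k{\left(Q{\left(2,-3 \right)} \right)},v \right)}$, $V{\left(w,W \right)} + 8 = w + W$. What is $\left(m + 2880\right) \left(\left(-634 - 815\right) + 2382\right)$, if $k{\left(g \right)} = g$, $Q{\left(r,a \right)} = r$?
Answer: $2743953$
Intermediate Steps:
$V{\left(w,W \right)} = -8 + W + w$ ($V{\left(w,W \right)} = -8 + \left(w + W\right) = -8 + \left(W + w\right) = -8 + W + w$)
$y{\left(v,P \right)} = \left(-6 + v\right)^{2}$ ($y{\left(v,P \right)} = \left(-8 + v + 2\right)^{2} = \left(-6 + v\right)^{2}$)
$m = 61$ ($m = -4 + \left(\left(-6 + 4\right)^{2} \cdot 11 + 21\right) = -4 + \left(\left(-2\right)^{2} \cdot 11 + 21\right) = -4 + \left(4 \cdot 11 + 21\right) = -4 + \left(44 + 21\right) = -4 + 65 = 61$)
$\left(m + 2880\right) \left(\left(-634 - 815\right) + 2382\right) = \left(61 + 2880\right) \left(\left(-634 - 815\right) + 2382\right) = 2941 \left(-1449 + 2382\right) = 2941 \cdot 933 = 2743953$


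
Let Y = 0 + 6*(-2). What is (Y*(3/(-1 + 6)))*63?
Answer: -2268/5 ≈ -453.60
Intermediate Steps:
Y = -12 (Y = 0 - 12 = -12)
(Y*(3/(-1 + 6)))*63 = -36/(-1 + 6)*63 = -36/5*63 = -2268/5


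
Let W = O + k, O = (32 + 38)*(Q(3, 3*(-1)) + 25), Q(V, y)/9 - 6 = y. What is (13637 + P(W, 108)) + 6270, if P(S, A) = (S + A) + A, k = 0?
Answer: 23763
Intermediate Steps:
Q(V, y) = 54 + 9*y
O = 3640 (O = (32 + 38)*((54 + 9*(3*(-1))) + 25) = 70*((54 + 9*(-3)) + 25) = 70*((54 - 27) + 25) = 70*(27 + 25) = 70*52 = 3640)
W = 3640 (W = 3640 + 0 = 3640)
P(S, A) = S + 2*A (P(S, A) = (A + S) + A = S + 2*A)
(13637 + P(W, 108)) + 6270 = (13637 + (3640 + 2*108)) + 6270 = (13637 + (3640 + 216)) + 6270 = (13637 + 3856) + 6270 = 17493 + 6270 = 23763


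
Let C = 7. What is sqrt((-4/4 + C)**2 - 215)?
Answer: I*sqrt(179) ≈ 13.379*I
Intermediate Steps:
sqrt((-4/4 + C)**2 - 215) = sqrt((-4/4 + 7)**2 - 215) = sqrt((-4*1/4 + 7)**2 - 215) = sqrt((-1 + 7)**2 - 215) = sqrt(6**2 - 215) = sqrt(36 - 215) = sqrt(-179) = I*sqrt(179)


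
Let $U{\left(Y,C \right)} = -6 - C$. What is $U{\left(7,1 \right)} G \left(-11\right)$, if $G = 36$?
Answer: $2772$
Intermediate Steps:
$U{\left(7,1 \right)} G \left(-11\right) = \left(-6 - 1\right) 36 \left(-11\right) = \left(-7\right) 36 \left(-11\right) = \left(-252\right) \left(-11\right) = 2772$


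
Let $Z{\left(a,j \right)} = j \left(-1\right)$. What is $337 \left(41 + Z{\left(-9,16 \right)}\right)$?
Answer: $8425$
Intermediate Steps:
$Z{\left(a,j \right)} = - j$
$337 \left(41 + Z{\left(-9,16 \right)}\right) = 337 \left(41 - 16\right) = 337 \cdot 25 = 8425$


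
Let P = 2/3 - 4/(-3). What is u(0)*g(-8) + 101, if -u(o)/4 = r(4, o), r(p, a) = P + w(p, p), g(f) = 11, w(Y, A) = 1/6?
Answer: 17/3 ≈ 5.6667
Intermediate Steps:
w(Y, A) = ⅙
P = 2 (P = 2*(⅓) - 4*(-⅓) = ⅔ + 4/3 = 2)
r(p, a) = 13/6 (r(p, a) = 2 + ⅙ = 13/6)
u(o) = -26/3 (u(o) = -4*13/6 = -26/3)
u(0)*g(-8) + 101 = -26/3*11 + 101 = -286/3 + 101 = 17/3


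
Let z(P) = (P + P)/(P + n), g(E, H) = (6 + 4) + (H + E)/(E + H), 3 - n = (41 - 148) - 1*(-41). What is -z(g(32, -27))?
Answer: -11/40 ≈ -0.27500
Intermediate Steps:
n = 69 (n = 3 - ((41 - 148) - 1*(-41)) = 3 - (-107 + 41) = 3 - 1*(-66) = 3 + 66 = 69)
g(E, H) = 11 (g(E, H) = 10 + (E + H)/(E + H) = 10 + 1 = 11)
z(P) = 2*P/(69 + P) (z(P) = (P + P)/(P + 69) = (2*P)/(69 + P) = 2*P/(69 + P))
-z(g(32, -27)) = -2*11/(69 + 11) = -2*11/80 = -1*11/40 = -11/40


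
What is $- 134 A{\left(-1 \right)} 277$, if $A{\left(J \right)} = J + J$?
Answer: $74236$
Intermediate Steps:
$A{\left(J \right)} = 2 J$
$- 134 A{\left(-1 \right)} 277 = - 134 \cdot 2 \left(-1\right) 277 = \left(-134\right) \left(-2\right) 277 = 268 \cdot 277 = 74236$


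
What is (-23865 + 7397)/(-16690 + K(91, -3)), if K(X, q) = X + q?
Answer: 8234/8301 ≈ 0.99193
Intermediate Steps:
(-23865 + 7397)/(-16690 + K(91, -3)) = (-23865 + 7397)/(-16690 + (91 - 3)) = -16468/(-16690 + 88) = -16468/(-16602) = -16468*(-1/16602) = 8234/8301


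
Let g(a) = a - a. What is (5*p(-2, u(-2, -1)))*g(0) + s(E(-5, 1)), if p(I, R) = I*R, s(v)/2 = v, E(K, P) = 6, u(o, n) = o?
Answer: 12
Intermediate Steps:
g(a) = 0
s(v) = 2*v
(5*p(-2, u(-2, -1)))*g(0) + s(E(-5, 1)) = (5*(-2*(-2)))*0 + 2*6 = (5*4)*0 + 12 = 20*0 + 12 = 0 + 12 = 12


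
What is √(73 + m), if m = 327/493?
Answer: 2*√4475947/493 ≈ 8.5827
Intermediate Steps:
m = 327/493 (m = 327*(1/493) = 327/493 ≈ 0.66329)
√(73 + m) = √(73 + 327/493) = √(36316/493) = 2*√4475947/493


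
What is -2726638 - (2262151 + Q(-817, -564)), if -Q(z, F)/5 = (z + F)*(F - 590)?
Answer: 2979581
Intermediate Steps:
Q(z, F) = -5*(-590 + F)*(F + z) (Q(z, F) = -5*(z + F)*(F - 590) = -5*(F + z)*(-590 + F) = -5*(-590 + F)*(F + z))
-2726638 - (2262151 + Q(-817, -564)) = -2726638 - (2262151 + (-5*(-564)**2 + 2950*(-564) + 2950*(-817) - 5*(-564)*(-817))) = -2726638 - (2262151 + (-5*318096 - 1663800 - 2410150 - 2303940)) = -2726638 - (2262151 + (-1590480 - 1663800 - 2410150 - 2303940)) = -2726638 - (2262151 - 7968370) = -2726638 - 1*(-5706219) = -2726638 + 5706219 = 2979581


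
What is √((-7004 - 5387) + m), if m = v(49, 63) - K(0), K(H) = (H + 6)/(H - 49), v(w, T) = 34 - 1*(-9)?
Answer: I*√605046/7 ≈ 111.12*I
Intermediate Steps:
v(w, T) = 43 (v(w, T) = 34 + 9 = 43)
K(H) = (6 + H)/(-49 + H)
m = 2113/49 (m = 43 - (6 + 0)/(-49 + 0) = 43 - 6/(-49) = 43 - (-1)*6/49 = 43 - 1*(-6/49) = 43 + 6/49 = 2113/49 ≈ 43.122)
√((-7004 - 5387) + m) = √((-7004 - 5387) + 2113/49) = √(-12391 + 2113/49) = √(-605046/49) = I*√605046/7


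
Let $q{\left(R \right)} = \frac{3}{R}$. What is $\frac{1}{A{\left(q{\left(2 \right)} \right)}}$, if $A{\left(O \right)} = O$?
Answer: $\frac{2}{3} \approx 0.66667$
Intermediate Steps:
$\frac{1}{A{\left(q{\left(2 \right)} \right)}} = \frac{1}{3 \cdot \frac{1}{2}} = \frac{1}{\frac{3}{2}} = \frac{2}{3}$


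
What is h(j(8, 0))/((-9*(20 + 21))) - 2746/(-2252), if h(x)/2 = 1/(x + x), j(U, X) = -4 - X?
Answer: 1013837/830988 ≈ 1.2200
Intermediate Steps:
h(x) = 1/x (h(x) = 2/(x + x) = 2/((2*x)) = 2*(1/(2*x)) = 1/x)
h(j(8, 0))/((-9*(20 + 21))) - 2746/(-2252) = 1/((-4 - 1*0)*((-9*(20 + 21)))) - 2746/(-2252) = 1/((-4 + 0)*((-9*41))) - 2746*(-1/2252) = 1/(-4*(-369)) + 1373/1126 = -¼*(-1/369) + 1373/1126 = 1/1476 + 1373/1126 = 1013837/830988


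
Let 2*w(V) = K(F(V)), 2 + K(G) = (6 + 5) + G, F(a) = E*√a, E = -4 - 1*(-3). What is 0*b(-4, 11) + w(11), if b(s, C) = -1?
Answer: 9/2 - √11/2 ≈ 2.8417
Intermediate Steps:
E = -1 (E = -4 + 3 = -1)
F(a) = -√a
K(G) = 9 + G (K(G) = -2 + ((6 + 5) + G) = -2 + (11 + G) = 9 + G)
w(V) = 9/2 - √V/2 (w(V) = (9 - √V)/2 = 9/2 - √V/2)
0*b(-4, 11) + w(11) = 0*(-1) + (9/2 - √11/2) = 0 + (9/2 - √11/2) = 9/2 - √11/2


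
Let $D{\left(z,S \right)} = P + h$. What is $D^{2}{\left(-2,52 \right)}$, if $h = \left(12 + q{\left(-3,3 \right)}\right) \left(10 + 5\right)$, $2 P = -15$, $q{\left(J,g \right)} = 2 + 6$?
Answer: $\frac{342225}{4} \approx 85556.0$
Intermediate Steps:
$q{\left(J,g \right)} = 8$
$P = - \frac{15}{2}$ ($P = \frac{1}{2} \left(-15\right) = - \frac{15}{2} \approx -7.5$)
$h = 300$ ($h = \left(12 + 8\right) \left(10 + 5\right) = 20 \cdot 15 = 300$)
$D{\left(z,S \right)} = \frac{585}{2}$ ($D{\left(z,S \right)} = - \frac{15}{2} + 300 = \frac{585}{2}$)
$D^{2}{\left(-2,52 \right)} = \left(\frac{585}{2}\right)^{2} = \frac{342225}{4}$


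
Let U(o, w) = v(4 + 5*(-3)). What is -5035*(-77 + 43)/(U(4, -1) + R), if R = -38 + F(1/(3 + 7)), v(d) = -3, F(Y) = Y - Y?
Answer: -171190/41 ≈ -4175.4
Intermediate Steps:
F(Y) = 0
R = -38 (R = -38 + 0 = -38)
U(o, w) = -3
-5035*(-77 + 43)/(U(4, -1) + R) = -5035*(-77 + 43)/(-3 - 38) = -(-171190)/(-41) = -(-171190)*(-1)/41 = -5035*34/41 = -171190/41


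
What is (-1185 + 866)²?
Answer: 101761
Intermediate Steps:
(-1185 + 866)² = (-319)² = 101761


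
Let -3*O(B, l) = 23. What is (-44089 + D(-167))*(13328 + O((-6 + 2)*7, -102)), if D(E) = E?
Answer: -589504672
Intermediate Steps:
O(B, l) = -23/3 (O(B, l) = -1/3*23 = -23/3)
(-44089 + D(-167))*(13328 + O((-6 + 2)*7, -102)) = (-44089 - 167)*(13328 - 23/3) = -44256*39961/3 = -589504672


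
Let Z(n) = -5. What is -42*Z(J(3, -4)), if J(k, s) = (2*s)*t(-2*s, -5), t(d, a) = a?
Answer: 210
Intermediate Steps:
J(k, s) = -10*s (J(k, s) = (2*s)*(-5) = -10*s)
-42*Z(J(3, -4)) = -42*(-5) = 210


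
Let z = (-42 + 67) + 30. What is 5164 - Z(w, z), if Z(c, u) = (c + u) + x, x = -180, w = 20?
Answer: 5269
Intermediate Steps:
z = 55 (z = 25 + 30 = 55)
Z(c, u) = -180 + c + u (Z(c, u) = (c + u) - 180 = -180 + c + u)
5164 - Z(w, z) = 5164 - (-180 + 20 + 55) = 5164 - 1*(-105) = 5164 + 105 = 5269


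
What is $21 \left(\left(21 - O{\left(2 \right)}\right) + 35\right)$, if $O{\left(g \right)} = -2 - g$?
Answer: $1260$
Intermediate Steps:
$21 \left(\left(21 - O{\left(2 \right)}\right) + 35\right) = 21 \left(\left(21 - \left(-2 - 2\right)\right) + 35\right) = 21 \left(\left(21 - -4\right) + 35\right) = 21 \left(\left(21 + 4\right) + 35\right) = 21 \left(25 + 35\right) = 21 \cdot 60 = 1260$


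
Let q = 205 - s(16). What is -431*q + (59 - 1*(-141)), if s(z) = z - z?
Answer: -88155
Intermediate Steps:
s(z) = 0
q = 205 (q = 205 - 1*0 = 205 + 0 = 205)
-431*q + (59 - 1*(-141)) = -431*205 + (59 - 1*(-141)) = -88355 + (59 + 141) = -88355 + 200 = -88155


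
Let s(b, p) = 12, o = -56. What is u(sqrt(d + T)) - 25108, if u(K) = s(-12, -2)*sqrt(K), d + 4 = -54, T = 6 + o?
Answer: -25108 + 12*3**(3/4)*(1 + I) ≈ -25081.0 + 27.354*I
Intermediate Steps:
T = -50 (T = 6 - 56 = -50)
d = -58 (d = -4 - 54 = -58)
u(K) = 12*sqrt(K)
u(sqrt(d + T)) - 25108 = 12*sqrt(sqrt(-58 - 50)) - 25108 = 12*sqrt(sqrt(-108)) - 25108 = 12*sqrt(6*I*sqrt(3)) - 25108 = 12*(sqrt(2)*3**(3/4)*sqrt(I)) - 25108 = 12*sqrt(2)*3**(3/4)*sqrt(I) - 25108 = -25108 + 12*sqrt(2)*3**(3/4)*sqrt(I)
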